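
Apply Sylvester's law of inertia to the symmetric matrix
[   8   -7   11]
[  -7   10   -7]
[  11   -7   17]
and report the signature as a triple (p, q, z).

step 0: pivot 8 → sign +
step 1: pivot 31/8 → sign +
step 2: pivot 3/31 → sign +
signature = (3, 0, 0)

Answer: (3, 0, 0)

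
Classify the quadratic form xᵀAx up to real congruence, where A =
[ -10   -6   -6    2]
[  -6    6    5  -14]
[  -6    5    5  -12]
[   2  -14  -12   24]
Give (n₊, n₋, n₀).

step 0: pivot -10 → sign −
step 1: pivot 48/5 → sign +
step 2: pivot 43/48 → sign +
step 3: pivot 6/43 → sign +
signature = (3, 1, 0)

Answer: (3, 1, 0)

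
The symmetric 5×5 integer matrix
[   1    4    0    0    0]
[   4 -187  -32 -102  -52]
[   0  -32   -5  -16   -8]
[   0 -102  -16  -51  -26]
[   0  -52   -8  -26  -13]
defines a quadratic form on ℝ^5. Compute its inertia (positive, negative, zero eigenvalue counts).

Answer: (3, 2, 0)

Derivation:
step 0: pivot 1 → sign +
step 1: pivot -203 → sign −
step 2: pivot 9/203 → sign +
step 3: pivot 1/9 → sign +
step 4: pivot -1 → sign −
signature = (3, 2, 0)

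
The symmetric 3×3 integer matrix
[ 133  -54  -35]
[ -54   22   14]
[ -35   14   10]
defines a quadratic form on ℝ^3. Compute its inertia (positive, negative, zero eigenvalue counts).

Answer: (3, 0, 0)

Derivation:
step 0: pivot 133 → sign +
step 1: pivot 10/133 → sign +
step 2: pivot 1/5 → sign +
signature = (3, 0, 0)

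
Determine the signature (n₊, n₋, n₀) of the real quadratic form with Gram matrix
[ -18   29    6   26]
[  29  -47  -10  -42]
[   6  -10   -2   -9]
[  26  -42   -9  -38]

step 0: pivot -18 → sign −
step 1: pivot -5/18 → sign −
step 2: pivot 2/5 → sign +
step 3: pivot -1/2 → sign −
signature = (1, 3, 0)

Answer: (1, 3, 0)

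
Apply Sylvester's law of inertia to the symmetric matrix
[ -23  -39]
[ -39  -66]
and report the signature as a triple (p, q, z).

Answer: (1, 1, 0)

Derivation:
step 0: pivot -23 → sign −
step 1: pivot 3/23 → sign +
signature = (1, 1, 0)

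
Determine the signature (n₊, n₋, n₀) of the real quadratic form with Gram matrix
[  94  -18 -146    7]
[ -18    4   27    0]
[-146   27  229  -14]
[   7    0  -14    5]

step 0: pivot 94 → sign +
step 1: pivot 26/47 → sign +
step 2: pivot 15/26 → sign +
step 3: pivot 1/10 → sign +
signature = (4, 0, 0)

Answer: (4, 0, 0)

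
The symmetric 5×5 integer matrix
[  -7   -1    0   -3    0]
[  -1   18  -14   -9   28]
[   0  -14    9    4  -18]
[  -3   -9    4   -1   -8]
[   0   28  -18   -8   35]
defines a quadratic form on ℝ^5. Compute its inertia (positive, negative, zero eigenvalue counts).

Answer: (2, 3, 0)

Derivation:
step 0: pivot -7 → sign −
step 1: pivot 127/7 → sign +
step 2: pivot -229/127 → sign −
step 3: pivot 6/229 → sign +
step 4: pivot -1 → sign −
signature = (2, 3, 0)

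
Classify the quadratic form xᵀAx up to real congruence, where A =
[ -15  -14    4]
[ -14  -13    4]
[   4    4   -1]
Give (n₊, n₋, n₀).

step 0: pivot -15 → sign −
step 1: pivot 1/15 → sign +
step 2: pivot -1 → sign −
signature = (1, 2, 0)

Answer: (1, 2, 0)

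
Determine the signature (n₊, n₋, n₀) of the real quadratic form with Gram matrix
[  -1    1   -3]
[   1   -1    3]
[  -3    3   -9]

step 0: pivot -1 → sign −
step 1: row/col 1 already zero → sign 0
step 2: row/col 2 already zero → sign 0
signature = (0, 1, 2)

Answer: (0, 1, 2)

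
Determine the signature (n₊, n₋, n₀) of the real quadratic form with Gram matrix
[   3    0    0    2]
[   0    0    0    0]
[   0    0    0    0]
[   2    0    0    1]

step 0: pivot 3 → sign +
step 1: pivot -1/3 → sign −
step 2: row/col 2 already zero → sign 0
step 3: row/col 3 already zero → sign 0
signature = (1, 1, 2)

Answer: (1, 1, 2)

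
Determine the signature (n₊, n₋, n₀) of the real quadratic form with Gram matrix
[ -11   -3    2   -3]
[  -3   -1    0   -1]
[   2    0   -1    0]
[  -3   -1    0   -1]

step 0: pivot -11 → sign −
step 1: pivot -2/11 → sign −
step 2: pivot 1 → sign +
step 3: row/col 3 already zero → sign 0
signature = (1, 2, 1)

Answer: (1, 2, 1)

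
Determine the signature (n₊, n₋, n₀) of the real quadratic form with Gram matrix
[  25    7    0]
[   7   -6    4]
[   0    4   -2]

Answer: (2, 1, 0)

Derivation:
step 0: pivot 25 → sign +
step 1: pivot -199/25 → sign −
step 2: pivot 2/199 → sign +
signature = (2, 1, 0)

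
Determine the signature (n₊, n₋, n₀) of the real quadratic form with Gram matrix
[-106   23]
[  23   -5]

Answer: (0, 2, 0)

Derivation:
step 0: pivot -106 → sign −
step 1: pivot -1/106 → sign −
signature = (0, 2, 0)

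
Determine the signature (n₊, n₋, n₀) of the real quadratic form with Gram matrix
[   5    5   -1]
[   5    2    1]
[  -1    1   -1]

step 0: pivot 5 → sign +
step 1: pivot -3 → sign −
step 2: pivot 2/15 → sign +
signature = (2, 1, 0)

Answer: (2, 1, 0)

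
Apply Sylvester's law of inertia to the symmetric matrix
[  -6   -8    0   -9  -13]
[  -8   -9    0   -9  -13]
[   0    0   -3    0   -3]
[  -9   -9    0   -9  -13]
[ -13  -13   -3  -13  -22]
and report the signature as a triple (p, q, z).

Answer: (1, 4, 0)

Derivation:
step 0: pivot -6 → sign −
step 1: pivot 5/3 → sign +
step 2: pivot -3 → sign −
step 3: pivot -9/10 → sign −
step 4: pivot -2/9 → sign −
signature = (1, 4, 0)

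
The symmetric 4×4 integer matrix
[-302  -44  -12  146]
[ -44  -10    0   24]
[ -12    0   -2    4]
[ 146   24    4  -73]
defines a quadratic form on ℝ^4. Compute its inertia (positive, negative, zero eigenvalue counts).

Answer: (0, 4, 0)

Derivation:
step 0: pivot -302 → sign −
step 1: pivot -542/151 → sign −
step 2: pivot -182/271 → sign −
step 3: pivot -1/91 → sign −
signature = (0, 4, 0)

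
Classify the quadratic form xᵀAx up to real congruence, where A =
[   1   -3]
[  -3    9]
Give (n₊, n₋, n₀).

Answer: (1, 0, 1)

Derivation:
step 0: pivot 1 → sign +
step 1: row/col 1 already zero → sign 0
signature = (1, 0, 1)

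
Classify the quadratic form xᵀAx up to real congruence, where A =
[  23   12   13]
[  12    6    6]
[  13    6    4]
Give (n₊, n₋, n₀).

Answer: (1, 2, 0)

Derivation:
step 0: pivot 23 → sign +
step 1: pivot -6/23 → sign −
step 2: pivot -1 → sign −
signature = (1, 2, 0)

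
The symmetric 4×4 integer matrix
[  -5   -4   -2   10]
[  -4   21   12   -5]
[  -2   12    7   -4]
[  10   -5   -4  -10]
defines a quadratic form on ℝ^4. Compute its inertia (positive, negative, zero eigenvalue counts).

step 0: pivot -5 → sign −
step 1: pivot 121/5 → sign +
step 2: pivot 19/121 → sign +
step 3: pivot -1/19 → sign −
signature = (2, 2, 0)

Answer: (2, 2, 0)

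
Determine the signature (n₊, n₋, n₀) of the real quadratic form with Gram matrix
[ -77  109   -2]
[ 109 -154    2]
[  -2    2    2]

step 0: pivot -77 → sign −
step 1: pivot 23/77 → sign +
step 2: pivot -6/23 → sign −
signature = (1, 2, 0)

Answer: (1, 2, 0)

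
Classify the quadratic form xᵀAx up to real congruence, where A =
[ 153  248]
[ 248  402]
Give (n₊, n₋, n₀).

step 0: pivot 153 → sign +
step 1: pivot 2/153 → sign +
signature = (2, 0, 0)

Answer: (2, 0, 0)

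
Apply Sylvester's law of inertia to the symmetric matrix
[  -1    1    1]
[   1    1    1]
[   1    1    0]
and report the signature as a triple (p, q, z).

step 0: pivot -1 → sign −
step 1: pivot 2 → sign +
step 2: pivot -1 → sign −
signature = (1, 2, 0)

Answer: (1, 2, 0)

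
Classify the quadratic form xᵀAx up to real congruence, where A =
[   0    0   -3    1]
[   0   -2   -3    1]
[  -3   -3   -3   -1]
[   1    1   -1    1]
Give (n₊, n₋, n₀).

Answer: (1, 2, 1)

Derivation:
step 0: pivot -2 → sign −
step 1: pivot 3/2 → sign +
step 2: pivot -6 → sign −
step 3: row/col 3 already zero → sign 0
signature = (1, 2, 1)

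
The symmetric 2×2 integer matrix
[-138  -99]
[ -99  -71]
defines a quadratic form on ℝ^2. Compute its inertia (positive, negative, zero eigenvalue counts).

Answer: (1, 1, 0)

Derivation:
step 0: pivot -138 → sign −
step 1: pivot 1/46 → sign +
signature = (1, 1, 0)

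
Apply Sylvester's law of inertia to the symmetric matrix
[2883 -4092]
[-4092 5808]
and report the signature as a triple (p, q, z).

Answer: (1, 0, 1)

Derivation:
step 0: pivot 2883 → sign +
step 1: row/col 1 already zero → sign 0
signature = (1, 0, 1)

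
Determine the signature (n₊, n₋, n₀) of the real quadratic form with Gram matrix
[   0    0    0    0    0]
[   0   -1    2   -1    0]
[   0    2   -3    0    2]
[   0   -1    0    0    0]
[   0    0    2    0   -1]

step 0: pivot -1 → sign −
step 1: pivot 1 → sign +
step 2: pivot -3 → sign −
step 3: pivot 1/3 → sign +
step 4: row/col 4 already zero → sign 0
signature = (2, 2, 1)

Answer: (2, 2, 1)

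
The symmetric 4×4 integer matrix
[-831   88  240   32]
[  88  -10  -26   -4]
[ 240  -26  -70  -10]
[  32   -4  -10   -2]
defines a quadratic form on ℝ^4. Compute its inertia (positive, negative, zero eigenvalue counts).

step 0: pivot -831 → sign −
step 1: pivot -566/831 → sign −
step 2: pivot -52/283 → sign −
step 3: pivot 1/13 → sign +
signature = (1, 3, 0)

Answer: (1, 3, 0)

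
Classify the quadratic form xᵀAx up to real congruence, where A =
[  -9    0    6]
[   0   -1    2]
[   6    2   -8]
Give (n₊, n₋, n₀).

Answer: (0, 2, 1)

Derivation:
step 0: pivot -9 → sign −
step 1: pivot -1 → sign −
step 2: row/col 2 already zero → sign 0
signature = (0, 2, 1)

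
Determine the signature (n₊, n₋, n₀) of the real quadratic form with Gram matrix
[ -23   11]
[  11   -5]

Answer: (1, 1, 0)

Derivation:
step 0: pivot -23 → sign −
step 1: pivot 6/23 → sign +
signature = (1, 1, 0)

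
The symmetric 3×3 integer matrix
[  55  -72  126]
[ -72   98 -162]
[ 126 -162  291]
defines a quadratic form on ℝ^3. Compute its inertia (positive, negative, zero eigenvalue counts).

step 0: pivot 55 → sign +
step 1: pivot 206/55 → sign +
step 2: pivot 3/103 → sign +
signature = (3, 0, 0)

Answer: (3, 0, 0)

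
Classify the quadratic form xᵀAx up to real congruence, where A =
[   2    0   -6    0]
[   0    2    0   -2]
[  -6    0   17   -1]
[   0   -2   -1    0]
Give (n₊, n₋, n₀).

step 0: pivot 2 → sign +
step 1: pivot 2 → sign +
step 2: pivot -1 → sign −
step 3: pivot -1 → sign −
signature = (2, 2, 0)

Answer: (2, 2, 0)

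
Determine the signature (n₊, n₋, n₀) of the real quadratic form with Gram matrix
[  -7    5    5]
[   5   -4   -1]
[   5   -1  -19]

Answer: (0, 2, 1)

Derivation:
step 0: pivot -7 → sign −
step 1: pivot -3/7 → sign −
step 2: row/col 2 already zero → sign 0
signature = (0, 2, 1)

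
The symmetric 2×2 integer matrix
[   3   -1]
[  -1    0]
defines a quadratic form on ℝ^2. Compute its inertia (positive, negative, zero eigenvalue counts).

Answer: (1, 1, 0)

Derivation:
step 0: pivot 3 → sign +
step 1: pivot -1/3 → sign −
signature = (1, 1, 0)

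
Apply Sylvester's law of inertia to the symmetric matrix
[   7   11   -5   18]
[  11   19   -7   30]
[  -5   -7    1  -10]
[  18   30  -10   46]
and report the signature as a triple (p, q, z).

Answer: (2, 2, 0)

Derivation:
step 0: pivot 7 → sign +
step 1: pivot 12/7 → sign +
step 2: pivot -3 → sign −
step 3: pivot -2/3 → sign −
signature = (2, 2, 0)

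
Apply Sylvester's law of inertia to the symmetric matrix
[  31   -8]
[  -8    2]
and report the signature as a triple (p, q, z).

step 0: pivot 31 → sign +
step 1: pivot -2/31 → sign −
signature = (1, 1, 0)

Answer: (1, 1, 0)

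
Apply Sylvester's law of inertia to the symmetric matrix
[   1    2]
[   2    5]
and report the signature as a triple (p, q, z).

Answer: (2, 0, 0)

Derivation:
step 0: pivot 1 → sign +
step 1: pivot 1 → sign +
signature = (2, 0, 0)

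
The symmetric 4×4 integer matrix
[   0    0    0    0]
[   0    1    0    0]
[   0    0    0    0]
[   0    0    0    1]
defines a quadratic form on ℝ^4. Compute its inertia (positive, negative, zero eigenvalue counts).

Answer: (2, 0, 2)

Derivation:
step 0: pivot 1 → sign +
step 1: pivot 1 → sign +
step 2: row/col 2 already zero → sign 0
step 3: row/col 3 already zero → sign 0
signature = (2, 0, 2)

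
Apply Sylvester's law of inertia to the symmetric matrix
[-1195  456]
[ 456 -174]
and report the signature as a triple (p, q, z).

Answer: (1, 1, 0)

Derivation:
step 0: pivot -1195 → sign −
step 1: pivot 6/1195 → sign +
signature = (1, 1, 0)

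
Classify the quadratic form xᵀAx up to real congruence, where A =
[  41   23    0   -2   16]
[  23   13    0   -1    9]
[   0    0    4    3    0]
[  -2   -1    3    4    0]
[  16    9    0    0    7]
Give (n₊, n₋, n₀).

step 0: pivot 41 → sign +
step 1: pivot 4/41 → sign +
step 2: pivot 4 → sign +
step 3: pivot 3/2 → sign +
step 4: pivot 3/8 → sign +
signature = (5, 0, 0)

Answer: (5, 0, 0)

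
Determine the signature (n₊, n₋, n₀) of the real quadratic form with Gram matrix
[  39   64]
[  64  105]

Answer: (1, 1, 0)

Derivation:
step 0: pivot 39 → sign +
step 1: pivot -1/39 → sign −
signature = (1, 1, 0)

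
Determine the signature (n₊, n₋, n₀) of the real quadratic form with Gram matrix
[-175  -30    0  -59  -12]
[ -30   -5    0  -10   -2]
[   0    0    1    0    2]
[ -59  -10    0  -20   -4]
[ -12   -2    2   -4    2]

step 0: pivot -175 → sign −
step 1: pivot 1/7 → sign +
step 2: pivot 1 → sign +
step 3: pivot -1/5 → sign −
step 4: pivot -6/5 → sign −
signature = (2, 3, 0)

Answer: (2, 3, 0)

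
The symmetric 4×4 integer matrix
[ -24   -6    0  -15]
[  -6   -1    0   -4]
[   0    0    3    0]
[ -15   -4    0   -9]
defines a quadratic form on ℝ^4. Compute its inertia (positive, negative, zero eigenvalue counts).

Answer: (3, 1, 0)

Derivation:
step 0: pivot -24 → sign −
step 1: pivot 1/2 → sign +
step 2: pivot 3 → sign +
step 3: pivot 1/4 → sign +
signature = (3, 1, 0)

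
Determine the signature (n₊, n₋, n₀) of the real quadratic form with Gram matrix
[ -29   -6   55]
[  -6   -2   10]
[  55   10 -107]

Answer: (0, 3, 0)

Derivation:
step 0: pivot -29 → sign −
step 1: pivot -22/29 → sign −
step 2: pivot -2/11 → sign −
signature = (0, 3, 0)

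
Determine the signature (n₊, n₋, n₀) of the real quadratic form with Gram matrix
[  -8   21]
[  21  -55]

step 0: pivot -8 → sign −
step 1: pivot 1/8 → sign +
signature = (1, 1, 0)

Answer: (1, 1, 0)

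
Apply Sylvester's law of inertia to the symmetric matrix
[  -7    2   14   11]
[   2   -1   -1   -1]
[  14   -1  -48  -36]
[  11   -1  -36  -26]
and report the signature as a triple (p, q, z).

step 0: pivot -7 → sign −
step 1: pivot -3/7 → sign −
step 2: pivot 1 → sign +
step 3: pivot 1 → sign +
signature = (2, 2, 0)

Answer: (2, 2, 0)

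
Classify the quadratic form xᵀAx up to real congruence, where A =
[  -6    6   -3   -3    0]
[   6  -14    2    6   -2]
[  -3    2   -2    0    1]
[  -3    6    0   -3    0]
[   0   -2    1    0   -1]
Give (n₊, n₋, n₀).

step 0: pivot -6 → sign −
step 1: pivot -8 → sign −
step 2: pivot -3/8 → sign −
step 3: pivot 3 → sign +
step 4: pivot 2/3 → sign +
signature = (2, 3, 0)

Answer: (2, 3, 0)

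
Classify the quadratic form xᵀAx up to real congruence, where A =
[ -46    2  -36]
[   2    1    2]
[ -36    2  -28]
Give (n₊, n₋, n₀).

step 0: pivot -46 → sign −
step 1: pivot 25/23 → sign +
step 2: row/col 2 already zero → sign 0
signature = (1, 1, 1)

Answer: (1, 1, 1)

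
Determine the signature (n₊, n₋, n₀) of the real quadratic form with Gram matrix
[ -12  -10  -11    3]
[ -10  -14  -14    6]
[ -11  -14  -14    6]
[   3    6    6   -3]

Answer: (1, 3, 0)

Derivation:
step 0: pivot -12 → sign −
step 1: pivot -17/3 → sign −
step 2: pivot 7/34 → sign +
step 3: pivot -3/7 → sign −
signature = (1, 3, 0)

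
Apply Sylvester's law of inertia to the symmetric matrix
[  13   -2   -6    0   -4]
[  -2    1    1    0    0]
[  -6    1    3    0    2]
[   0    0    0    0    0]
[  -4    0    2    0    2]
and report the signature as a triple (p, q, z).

step 0: pivot 13 → sign +
step 1: pivot 9/13 → sign +
step 2: pivot 2/9 → sign +
step 3: row/col 3 already zero → sign 0
step 4: row/col 4 already zero → sign 0
signature = (3, 0, 2)

Answer: (3, 0, 2)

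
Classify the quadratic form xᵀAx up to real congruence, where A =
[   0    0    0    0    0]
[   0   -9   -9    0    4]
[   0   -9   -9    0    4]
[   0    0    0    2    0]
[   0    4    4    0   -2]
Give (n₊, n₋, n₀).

Answer: (1, 2, 2)

Derivation:
step 0: pivot -9 → sign −
step 1: pivot 2 → sign +
step 2: pivot -2/9 → sign −
step 3: row/col 3 already zero → sign 0
step 4: row/col 4 already zero → sign 0
signature = (1, 2, 2)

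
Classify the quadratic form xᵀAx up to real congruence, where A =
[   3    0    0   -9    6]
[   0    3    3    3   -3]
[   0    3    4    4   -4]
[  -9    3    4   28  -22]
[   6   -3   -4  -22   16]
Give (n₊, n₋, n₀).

Answer: (3, 1, 1)

Derivation:
step 0: pivot 3 → sign +
step 1: pivot 3 → sign +
step 2: pivot 1 → sign +
step 3: pivot -3 → sign −
step 4: row/col 4 already zero → sign 0
signature = (3, 1, 1)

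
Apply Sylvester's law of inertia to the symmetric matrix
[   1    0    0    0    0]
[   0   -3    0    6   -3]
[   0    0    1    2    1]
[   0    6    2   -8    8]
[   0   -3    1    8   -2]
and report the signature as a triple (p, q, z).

Answer: (2, 1, 2)

Derivation:
step 0: pivot 1 → sign +
step 1: pivot -3 → sign −
step 2: pivot 1 → sign +
step 3: row/col 3 already zero → sign 0
step 4: row/col 4 already zero → sign 0
signature = (2, 1, 2)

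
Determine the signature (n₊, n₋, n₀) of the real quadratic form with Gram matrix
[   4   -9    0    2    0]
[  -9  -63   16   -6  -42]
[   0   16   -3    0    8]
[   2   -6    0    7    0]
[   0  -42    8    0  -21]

Answer: (4, 1, 0)

Derivation:
step 0: pivot 4 → sign +
step 1: pivot -333/4 → sign −
step 2: pivot 25/333 → sign +
step 3: pivot 123/25 → sign +
step 4: pivot 3/41 → sign +
signature = (4, 1, 0)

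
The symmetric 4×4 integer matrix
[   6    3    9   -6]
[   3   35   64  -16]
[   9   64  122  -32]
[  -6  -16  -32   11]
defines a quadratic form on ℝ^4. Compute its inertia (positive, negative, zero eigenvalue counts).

step 0: pivot 6 → sign +
step 1: pivot 67/2 → sign +
step 2: pivot 189/67 → sign +
step 3: pivot -1/21 → sign −
signature = (3, 1, 0)

Answer: (3, 1, 0)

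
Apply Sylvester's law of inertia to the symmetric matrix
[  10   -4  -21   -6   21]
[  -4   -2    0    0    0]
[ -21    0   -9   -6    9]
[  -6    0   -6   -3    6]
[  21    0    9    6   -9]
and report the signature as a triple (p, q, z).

step 0: pivot 10 → sign +
step 1: pivot -18/5 → sign −
step 2: pivot -67/2 → sign −
step 3: pivot 3/67 → sign +
step 4: row/col 4 already zero → sign 0
signature = (2, 2, 1)

Answer: (2, 2, 1)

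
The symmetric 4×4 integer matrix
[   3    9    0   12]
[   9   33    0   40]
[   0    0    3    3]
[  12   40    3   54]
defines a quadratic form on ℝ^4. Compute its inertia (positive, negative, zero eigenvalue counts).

Answer: (4, 0, 0)

Derivation:
step 0: pivot 3 → sign +
step 1: pivot 6 → sign +
step 2: pivot 3 → sign +
step 3: pivot 1/3 → sign +
signature = (4, 0, 0)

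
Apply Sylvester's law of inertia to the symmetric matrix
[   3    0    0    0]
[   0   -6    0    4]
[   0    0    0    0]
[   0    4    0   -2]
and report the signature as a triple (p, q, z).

Answer: (2, 1, 1)

Derivation:
step 0: pivot 3 → sign +
step 1: pivot -6 → sign −
step 2: pivot 2/3 → sign +
step 3: row/col 3 already zero → sign 0
signature = (2, 1, 1)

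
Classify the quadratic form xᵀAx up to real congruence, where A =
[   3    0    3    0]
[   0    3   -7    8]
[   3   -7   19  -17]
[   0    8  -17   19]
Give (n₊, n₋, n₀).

step 0: pivot 3 → sign +
step 1: pivot 3 → sign +
step 2: pivot -1/3 → sign −
step 3: pivot 6 → sign +
signature = (3, 1, 0)

Answer: (3, 1, 0)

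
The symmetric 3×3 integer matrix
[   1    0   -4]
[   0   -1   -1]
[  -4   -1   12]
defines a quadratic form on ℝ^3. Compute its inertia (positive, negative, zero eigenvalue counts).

step 0: pivot 1 → sign +
step 1: pivot -1 → sign −
step 2: pivot -3 → sign −
signature = (1, 2, 0)

Answer: (1, 2, 0)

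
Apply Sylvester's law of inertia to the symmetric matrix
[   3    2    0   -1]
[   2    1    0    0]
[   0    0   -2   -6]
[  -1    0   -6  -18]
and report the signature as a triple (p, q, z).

step 0: pivot 3 → sign +
step 1: pivot -1/3 → sign −
step 2: pivot -2 → sign −
step 3: pivot 1 → sign +
signature = (2, 2, 0)

Answer: (2, 2, 0)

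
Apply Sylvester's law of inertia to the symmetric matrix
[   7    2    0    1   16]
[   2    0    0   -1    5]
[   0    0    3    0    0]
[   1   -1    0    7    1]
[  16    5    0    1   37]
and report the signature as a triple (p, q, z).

step 0: pivot 7 → sign +
step 1: pivot -4/7 → sign −
step 2: pivot 3 → sign +
step 3: pivot 39/4 → sign +
step 4: pivot 3/13 → sign +
signature = (4, 1, 0)

Answer: (4, 1, 0)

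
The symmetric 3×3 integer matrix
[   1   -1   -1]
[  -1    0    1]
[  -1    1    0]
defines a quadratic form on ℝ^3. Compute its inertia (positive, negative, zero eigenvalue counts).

Answer: (1, 2, 0)

Derivation:
step 0: pivot 1 → sign +
step 1: pivot -1 → sign −
step 2: pivot -1 → sign −
signature = (1, 2, 0)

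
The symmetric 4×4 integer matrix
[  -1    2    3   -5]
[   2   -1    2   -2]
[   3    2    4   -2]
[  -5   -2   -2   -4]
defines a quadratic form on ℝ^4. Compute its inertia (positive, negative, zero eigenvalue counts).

Answer: (1, 2, 1)

Derivation:
step 0: pivot -1 → sign −
step 1: pivot 3 → sign +
step 2: pivot -25/3 → sign −
step 3: row/col 3 already zero → sign 0
signature = (1, 2, 1)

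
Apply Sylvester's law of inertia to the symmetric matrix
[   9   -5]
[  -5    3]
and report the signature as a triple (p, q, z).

Answer: (2, 0, 0)

Derivation:
step 0: pivot 9 → sign +
step 1: pivot 2/9 → sign +
signature = (2, 0, 0)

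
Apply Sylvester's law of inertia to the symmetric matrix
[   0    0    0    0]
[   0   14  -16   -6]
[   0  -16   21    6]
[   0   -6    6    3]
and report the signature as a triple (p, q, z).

step 0: pivot 14 → sign +
step 1: pivot 19/7 → sign +
step 2: pivot 3/19 → sign +
step 3: row/col 3 already zero → sign 0
signature = (3, 0, 1)

Answer: (3, 0, 1)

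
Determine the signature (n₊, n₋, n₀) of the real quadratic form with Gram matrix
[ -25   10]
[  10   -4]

Answer: (0, 1, 1)

Derivation:
step 0: pivot -25 → sign −
step 1: row/col 1 already zero → sign 0
signature = (0, 1, 1)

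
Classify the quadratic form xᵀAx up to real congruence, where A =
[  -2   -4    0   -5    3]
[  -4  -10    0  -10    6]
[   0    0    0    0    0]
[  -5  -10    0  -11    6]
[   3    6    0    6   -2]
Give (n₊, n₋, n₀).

step 0: pivot -2 → sign −
step 1: pivot -2 → sign −
step 2: pivot 3/2 → sign +
step 3: pivot 1 → sign +
step 4: row/col 4 already zero → sign 0
signature = (2, 2, 1)

Answer: (2, 2, 1)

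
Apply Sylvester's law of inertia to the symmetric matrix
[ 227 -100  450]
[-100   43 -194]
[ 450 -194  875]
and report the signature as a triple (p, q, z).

step 0: pivot 227 → sign +
step 1: pivot -239/227 → sign −
step 2: pivot -3/239 → sign −
signature = (1, 2, 0)

Answer: (1, 2, 0)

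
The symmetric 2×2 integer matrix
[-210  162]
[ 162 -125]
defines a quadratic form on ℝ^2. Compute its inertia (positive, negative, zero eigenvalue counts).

Answer: (0, 2, 0)

Derivation:
step 0: pivot -210 → sign −
step 1: pivot -1/35 → sign −
signature = (0, 2, 0)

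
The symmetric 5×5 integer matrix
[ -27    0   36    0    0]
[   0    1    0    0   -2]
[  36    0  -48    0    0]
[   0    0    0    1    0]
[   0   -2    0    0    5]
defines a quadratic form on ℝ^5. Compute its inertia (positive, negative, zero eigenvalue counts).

Answer: (3, 1, 1)

Derivation:
step 0: pivot -27 → sign −
step 1: pivot 1 → sign +
step 2: pivot 1 → sign +
step 3: pivot 1 → sign +
step 4: row/col 4 already zero → sign 0
signature = (3, 1, 1)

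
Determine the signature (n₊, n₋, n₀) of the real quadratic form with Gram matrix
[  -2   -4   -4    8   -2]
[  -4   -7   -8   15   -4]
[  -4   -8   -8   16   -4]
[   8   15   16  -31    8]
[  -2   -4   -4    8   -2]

Answer: (1, 1, 3)

Derivation:
step 0: pivot -2 → sign −
step 1: pivot 1 → sign +
step 2: row/col 2 already zero → sign 0
step 3: row/col 3 already zero → sign 0
step 4: row/col 4 already zero → sign 0
signature = (1, 1, 3)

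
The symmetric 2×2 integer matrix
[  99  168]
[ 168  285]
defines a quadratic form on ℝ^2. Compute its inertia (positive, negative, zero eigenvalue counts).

Answer: (1, 1, 0)

Derivation:
step 0: pivot 99 → sign +
step 1: pivot -1/11 → sign −
signature = (1, 1, 0)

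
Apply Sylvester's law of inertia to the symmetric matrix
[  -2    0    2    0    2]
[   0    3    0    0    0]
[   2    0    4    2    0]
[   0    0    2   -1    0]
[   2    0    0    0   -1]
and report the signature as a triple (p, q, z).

Answer: (3, 2, 0)

Derivation:
step 0: pivot -2 → sign −
step 1: pivot 3 → sign +
step 2: pivot 6 → sign +
step 3: pivot -5/3 → sign −
step 4: pivot 3/5 → sign +
signature = (3, 2, 0)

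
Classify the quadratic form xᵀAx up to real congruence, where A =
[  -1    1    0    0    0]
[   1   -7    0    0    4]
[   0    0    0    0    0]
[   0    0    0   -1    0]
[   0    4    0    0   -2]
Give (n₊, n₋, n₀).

Answer: (1, 3, 1)

Derivation:
step 0: pivot -1 → sign −
step 1: pivot -6 → sign −
step 2: pivot -1 → sign −
step 3: pivot 2/3 → sign +
step 4: row/col 4 already zero → sign 0
signature = (1, 3, 1)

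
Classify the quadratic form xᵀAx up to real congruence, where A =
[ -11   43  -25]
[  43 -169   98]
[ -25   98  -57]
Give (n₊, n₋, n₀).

step 0: pivot -11 → sign −
step 1: pivot -10/11 → sign −
step 2: pivot -1/10 → sign −
signature = (0, 3, 0)

Answer: (0, 3, 0)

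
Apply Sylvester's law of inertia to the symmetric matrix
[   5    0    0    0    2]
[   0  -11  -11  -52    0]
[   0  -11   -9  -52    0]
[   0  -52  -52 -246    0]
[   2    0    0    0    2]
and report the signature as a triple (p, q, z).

step 0: pivot 5 → sign +
step 1: pivot -11 → sign −
step 2: pivot 2 → sign +
step 3: pivot -2/11 → sign −
step 4: pivot 6/5 → sign +
signature = (3, 2, 0)

Answer: (3, 2, 0)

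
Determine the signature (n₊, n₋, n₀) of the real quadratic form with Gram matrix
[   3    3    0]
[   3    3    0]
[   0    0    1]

step 0: pivot 3 → sign +
step 1: pivot 1 → sign +
step 2: row/col 2 already zero → sign 0
signature = (2, 0, 1)

Answer: (2, 0, 1)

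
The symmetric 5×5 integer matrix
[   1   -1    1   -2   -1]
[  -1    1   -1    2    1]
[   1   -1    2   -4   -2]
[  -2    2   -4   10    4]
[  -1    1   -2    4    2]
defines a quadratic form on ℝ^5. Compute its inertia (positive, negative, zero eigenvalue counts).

step 0: pivot 1 → sign +
step 1: pivot 1 → sign +
step 2: pivot 2 → sign +
step 3: row/col 3 already zero → sign 0
step 4: row/col 4 already zero → sign 0
signature = (3, 0, 2)

Answer: (3, 0, 2)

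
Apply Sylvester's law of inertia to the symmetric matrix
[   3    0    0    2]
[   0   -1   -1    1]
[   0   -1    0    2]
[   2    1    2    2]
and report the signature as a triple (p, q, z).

Answer: (3, 1, 0)

Derivation:
step 0: pivot 3 → sign +
step 1: pivot -1 → sign −
step 2: pivot 1 → sign +
step 3: pivot 2/3 → sign +
signature = (3, 1, 0)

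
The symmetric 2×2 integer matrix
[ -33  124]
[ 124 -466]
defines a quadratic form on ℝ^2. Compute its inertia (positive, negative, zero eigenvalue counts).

Answer: (0, 2, 0)

Derivation:
step 0: pivot -33 → sign −
step 1: pivot -2/33 → sign −
signature = (0, 2, 0)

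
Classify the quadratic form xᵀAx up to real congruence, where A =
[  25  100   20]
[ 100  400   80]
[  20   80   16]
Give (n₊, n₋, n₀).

Answer: (1, 0, 2)

Derivation:
step 0: pivot 25 → sign +
step 1: row/col 1 already zero → sign 0
step 2: row/col 2 already zero → sign 0
signature = (1, 0, 2)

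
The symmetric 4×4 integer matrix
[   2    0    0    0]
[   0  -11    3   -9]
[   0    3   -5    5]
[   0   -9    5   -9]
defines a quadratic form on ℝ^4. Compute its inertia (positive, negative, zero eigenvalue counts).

step 0: pivot 2 → sign +
step 1: pivot -11 → sign −
step 2: pivot -46/11 → sign −
step 3: pivot -2/23 → sign −
signature = (1, 3, 0)

Answer: (1, 3, 0)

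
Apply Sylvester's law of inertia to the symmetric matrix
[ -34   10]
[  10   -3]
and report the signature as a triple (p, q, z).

step 0: pivot -34 → sign −
step 1: pivot -1/17 → sign −
signature = (0, 2, 0)

Answer: (0, 2, 0)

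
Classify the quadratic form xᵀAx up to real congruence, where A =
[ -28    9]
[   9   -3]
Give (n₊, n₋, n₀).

Answer: (0, 2, 0)

Derivation:
step 0: pivot -28 → sign −
step 1: pivot -3/28 → sign −
signature = (0, 2, 0)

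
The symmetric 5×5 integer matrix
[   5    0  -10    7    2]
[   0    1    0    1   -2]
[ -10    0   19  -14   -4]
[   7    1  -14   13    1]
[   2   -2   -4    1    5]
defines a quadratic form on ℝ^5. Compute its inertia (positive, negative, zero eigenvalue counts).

Answer: (4, 1, 0)

Derivation:
step 0: pivot 5 → sign +
step 1: pivot 1 → sign +
step 2: pivot -1 → sign −
step 3: pivot 11/5 → sign +
step 4: pivot 2/11 → sign +
signature = (4, 1, 0)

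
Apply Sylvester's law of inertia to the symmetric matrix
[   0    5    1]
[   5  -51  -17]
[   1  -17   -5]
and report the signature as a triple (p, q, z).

Answer: (1, 2, 0)

Derivation:
step 0: pivot -51 → sign −
step 1: pivot 25/51 → sign +
step 2: pivot -6/25 → sign −
signature = (1, 2, 0)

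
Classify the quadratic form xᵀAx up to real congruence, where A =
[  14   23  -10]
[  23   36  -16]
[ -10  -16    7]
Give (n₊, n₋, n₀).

Answer: (1, 2, 0)

Derivation:
step 0: pivot 14 → sign +
step 1: pivot -25/14 → sign −
step 2: pivot -1/25 → sign −
signature = (1, 2, 0)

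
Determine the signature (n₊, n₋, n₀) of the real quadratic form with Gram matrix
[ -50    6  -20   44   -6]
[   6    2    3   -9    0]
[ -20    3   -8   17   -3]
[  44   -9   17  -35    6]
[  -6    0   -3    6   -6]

Answer: (1, 4, 0)

Derivation:
step 0: pivot -50 → sign −
step 1: pivot 68/25 → sign +
step 2: pivot -9/68 → sign −
step 3: pivot -1 → sign −
step 4: pivot -3 → sign −
signature = (1, 4, 0)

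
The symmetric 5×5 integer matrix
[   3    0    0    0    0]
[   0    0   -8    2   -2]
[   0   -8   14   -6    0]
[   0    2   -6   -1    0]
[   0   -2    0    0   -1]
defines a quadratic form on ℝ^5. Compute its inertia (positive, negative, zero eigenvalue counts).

step 0: pivot 3 → sign +
step 1: pivot 14 → sign +
step 2: pivot -32/7 → sign −
step 3: pivot -25/8 → sign −
step 4: row/col 4 already zero → sign 0
signature = (2, 2, 1)

Answer: (2, 2, 1)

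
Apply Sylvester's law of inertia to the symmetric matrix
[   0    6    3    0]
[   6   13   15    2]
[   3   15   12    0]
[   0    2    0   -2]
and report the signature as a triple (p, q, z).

step 0: pivot 13 → sign +
step 1: pivot -36/13 → sign −
step 2: pivot 1/4 → sign +
step 3: pivot -6 → sign −
signature = (2, 2, 0)

Answer: (2, 2, 0)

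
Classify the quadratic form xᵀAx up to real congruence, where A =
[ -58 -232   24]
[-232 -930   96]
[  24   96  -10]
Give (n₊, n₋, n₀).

step 0: pivot -58 → sign −
step 1: pivot -2 → sign −
step 2: pivot -2/29 → sign −
signature = (0, 3, 0)

Answer: (0, 3, 0)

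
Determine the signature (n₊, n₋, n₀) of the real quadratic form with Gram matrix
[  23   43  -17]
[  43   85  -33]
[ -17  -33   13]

Answer: (3, 0, 0)

Derivation:
step 0: pivot 23 → sign +
step 1: pivot 106/23 → sign +
step 2: pivot 6/53 → sign +
signature = (3, 0, 0)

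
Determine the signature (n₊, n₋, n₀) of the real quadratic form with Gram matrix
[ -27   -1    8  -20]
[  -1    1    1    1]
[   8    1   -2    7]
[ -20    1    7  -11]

step 0: pivot -27 → sign −
step 1: pivot 28/27 → sign +
step 2: pivot -3/28 → sign −
step 3: pivot 1 → sign +
signature = (2, 2, 0)

Answer: (2, 2, 0)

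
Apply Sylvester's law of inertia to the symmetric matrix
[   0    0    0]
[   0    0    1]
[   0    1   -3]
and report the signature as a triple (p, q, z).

Answer: (1, 1, 1)

Derivation:
step 0: pivot -3 → sign −
step 1: pivot 1/3 → sign +
step 2: row/col 2 already zero → sign 0
signature = (1, 1, 1)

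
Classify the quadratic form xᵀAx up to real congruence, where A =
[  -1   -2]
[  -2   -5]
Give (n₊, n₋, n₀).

step 0: pivot -1 → sign −
step 1: pivot -1 → sign −
signature = (0, 2, 0)

Answer: (0, 2, 0)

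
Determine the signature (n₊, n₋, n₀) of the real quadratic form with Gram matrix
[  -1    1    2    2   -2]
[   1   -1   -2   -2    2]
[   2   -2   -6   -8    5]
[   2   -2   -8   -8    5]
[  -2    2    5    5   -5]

Answer: (1, 3, 1)

Derivation:
step 0: pivot -1 → sign −
step 1: pivot -2 → sign −
step 2: pivot 4 → sign +
step 3: pivot -3/4 → sign −
step 4: row/col 4 already zero → sign 0
signature = (1, 3, 1)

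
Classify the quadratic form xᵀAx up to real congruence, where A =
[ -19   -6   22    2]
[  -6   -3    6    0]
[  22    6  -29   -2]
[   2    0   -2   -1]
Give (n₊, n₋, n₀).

Answer: (0, 4, 0)

Derivation:
step 0: pivot -19 → sign −
step 1: pivot -21/19 → sign −
step 2: pivot -19/7 → sign −
step 3: pivot -3/19 → sign −
signature = (0, 4, 0)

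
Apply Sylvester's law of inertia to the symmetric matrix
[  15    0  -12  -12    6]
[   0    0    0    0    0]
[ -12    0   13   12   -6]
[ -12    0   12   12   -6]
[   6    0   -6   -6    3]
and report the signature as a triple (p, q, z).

Answer: (3, 0, 2)

Derivation:
step 0: pivot 15 → sign +
step 1: pivot 17/5 → sign +
step 2: pivot 12/17 → sign +
step 3: row/col 3 already zero → sign 0
step 4: row/col 4 already zero → sign 0
signature = (3, 0, 2)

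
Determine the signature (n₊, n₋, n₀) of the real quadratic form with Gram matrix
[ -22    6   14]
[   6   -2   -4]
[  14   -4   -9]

step 0: pivot -22 → sign −
step 1: pivot -4/11 → sign −
step 2: row/col 2 already zero → sign 0
signature = (0, 2, 1)

Answer: (0, 2, 1)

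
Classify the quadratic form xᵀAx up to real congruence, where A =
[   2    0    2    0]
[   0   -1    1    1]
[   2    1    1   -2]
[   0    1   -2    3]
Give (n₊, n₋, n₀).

step 0: pivot 2 → sign +
step 1: pivot -1 → sign −
step 2: pivot 4 → sign +
step 3: pivot -1/4 → sign −
signature = (2, 2, 0)

Answer: (2, 2, 0)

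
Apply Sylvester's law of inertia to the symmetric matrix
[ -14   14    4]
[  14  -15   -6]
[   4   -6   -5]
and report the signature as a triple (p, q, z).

Answer: (1, 2, 0)

Derivation:
step 0: pivot -14 → sign −
step 1: pivot -1 → sign −
step 2: pivot 1/7 → sign +
signature = (1, 2, 0)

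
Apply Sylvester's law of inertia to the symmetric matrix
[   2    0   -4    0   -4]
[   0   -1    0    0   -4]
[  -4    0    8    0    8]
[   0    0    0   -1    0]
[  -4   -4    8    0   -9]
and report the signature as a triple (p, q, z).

step 0: pivot 2 → sign +
step 1: pivot -1 → sign −
step 2: pivot -1 → sign −
step 3: pivot -1 → sign −
step 4: row/col 4 already zero → sign 0
signature = (1, 3, 1)

Answer: (1, 3, 1)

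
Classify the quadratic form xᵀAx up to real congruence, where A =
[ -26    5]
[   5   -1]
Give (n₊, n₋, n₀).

Answer: (0, 2, 0)

Derivation:
step 0: pivot -26 → sign −
step 1: pivot -1/26 → sign −
signature = (0, 2, 0)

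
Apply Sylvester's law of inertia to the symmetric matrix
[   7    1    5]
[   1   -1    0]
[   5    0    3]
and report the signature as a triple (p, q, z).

step 0: pivot 7 → sign +
step 1: pivot -8/7 → sign −
step 2: pivot -1/8 → sign −
signature = (1, 2, 0)

Answer: (1, 2, 0)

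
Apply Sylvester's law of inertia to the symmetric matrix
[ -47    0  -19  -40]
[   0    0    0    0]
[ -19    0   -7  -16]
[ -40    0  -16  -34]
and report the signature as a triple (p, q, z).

step 0: pivot -47 → sign −
step 1: pivot 32/47 → sign +
step 2: row/col 2 already zero → sign 0
step 3: row/col 3 already zero → sign 0
signature = (1, 1, 2)

Answer: (1, 1, 2)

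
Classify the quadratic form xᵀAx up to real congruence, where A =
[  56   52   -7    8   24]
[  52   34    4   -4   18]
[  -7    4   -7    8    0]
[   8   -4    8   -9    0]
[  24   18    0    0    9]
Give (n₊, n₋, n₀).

step 0: pivot 56 → sign +
step 1: pivot -100/7 → sign −
step 2: pivot -63/400 → sign −
step 3: pivot 9/7 → sign +
step 4: pivot -1/9 → sign −
signature = (2, 3, 0)

Answer: (2, 3, 0)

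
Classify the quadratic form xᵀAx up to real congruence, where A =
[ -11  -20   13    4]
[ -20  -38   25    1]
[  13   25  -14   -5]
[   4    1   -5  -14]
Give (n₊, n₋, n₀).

step 0: pivot -11 → sign −
step 1: pivot -18/11 → sign −
step 2: pivot 5/2 → sign +
step 3: pivot -3/5 → sign −
signature = (1, 3, 0)

Answer: (1, 3, 0)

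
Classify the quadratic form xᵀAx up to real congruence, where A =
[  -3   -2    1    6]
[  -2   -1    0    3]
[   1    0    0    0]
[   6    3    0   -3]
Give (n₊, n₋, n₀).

Answer: (2, 2, 0)

Derivation:
step 0: pivot -3 → sign −
step 1: pivot 1/3 → sign +
step 2: pivot -1 → sign −
step 3: pivot 6 → sign +
signature = (2, 2, 0)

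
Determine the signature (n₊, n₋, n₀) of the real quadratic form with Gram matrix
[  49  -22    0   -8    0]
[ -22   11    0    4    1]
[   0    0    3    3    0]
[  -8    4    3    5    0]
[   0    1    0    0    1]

step 0: pivot 49 → sign +
step 1: pivot 55/49 → sign +
step 2: pivot 3 → sign +
step 3: pivot 6/11 → sign +
step 4: pivot -2/15 → sign −
signature = (4, 1, 0)

Answer: (4, 1, 0)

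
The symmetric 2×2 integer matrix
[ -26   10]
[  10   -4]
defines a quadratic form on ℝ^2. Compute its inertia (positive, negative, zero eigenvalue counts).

step 0: pivot -26 → sign −
step 1: pivot -2/13 → sign −
signature = (0, 2, 0)

Answer: (0, 2, 0)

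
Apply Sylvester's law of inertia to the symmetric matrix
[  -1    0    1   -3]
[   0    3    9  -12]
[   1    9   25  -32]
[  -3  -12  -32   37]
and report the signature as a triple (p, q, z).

Answer: (1, 3, 0)

Derivation:
step 0: pivot -1 → sign −
step 1: pivot 3 → sign +
step 2: pivot -1 → sign −
step 3: pivot -1 → sign −
signature = (1, 3, 0)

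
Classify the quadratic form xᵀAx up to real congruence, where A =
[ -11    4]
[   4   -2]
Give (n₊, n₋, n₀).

Answer: (0, 2, 0)

Derivation:
step 0: pivot -11 → sign −
step 1: pivot -6/11 → sign −
signature = (0, 2, 0)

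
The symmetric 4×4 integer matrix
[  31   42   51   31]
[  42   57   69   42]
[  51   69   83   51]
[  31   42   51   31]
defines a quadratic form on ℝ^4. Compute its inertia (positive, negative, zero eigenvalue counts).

Answer: (2, 1, 1)

Derivation:
step 0: pivot 31 → sign +
step 1: pivot 3/31 → sign +
step 2: pivot -1 → sign −
step 3: row/col 3 already zero → sign 0
signature = (2, 1, 1)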